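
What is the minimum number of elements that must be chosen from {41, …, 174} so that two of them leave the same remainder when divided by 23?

24

Use the pigeonhole principle on residue classes: group the integers by remainder mod 23; there are 23 residue classes, each nonempty in this range.
Choosing one from each class (23 integers) avoids any shared remainder.
One more choice must repeat a class, so two differ by a multiple of 23. Hence 23 + 1 = 24.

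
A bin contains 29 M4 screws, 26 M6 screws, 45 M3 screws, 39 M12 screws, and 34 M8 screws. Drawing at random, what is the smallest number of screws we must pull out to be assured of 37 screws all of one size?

Treat the 5 sizes as pigeonholes.
In the worst case we take at most 36 of each size, but all 29 M4, all 26 M6, and all 34 M8 (fewer than 36), giving 29 + 26 + 36 + 36 + 34 = 161.
One more screw then forces some size to 37, so 161 + 1 = 162.

162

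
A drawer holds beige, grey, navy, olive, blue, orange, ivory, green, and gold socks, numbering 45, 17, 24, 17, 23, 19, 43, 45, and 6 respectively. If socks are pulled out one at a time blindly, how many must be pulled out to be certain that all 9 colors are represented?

The hardest color to obtain is gold: we could draw every other sock first — 239 − 6 = 233 socks — without a single gold one.
The next draw must be gold, so 233 + 1 = 234.

234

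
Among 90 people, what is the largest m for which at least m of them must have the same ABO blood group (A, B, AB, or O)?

There are 4 ABO blood groups, which serve as the pigeonholes.
If each of the 4 ABO blood groups held at most 22, the total would be at most 4 × 22 = 88 < 90, a contradiction.
So at least one holds ⌈90/4⌉ = 23.

23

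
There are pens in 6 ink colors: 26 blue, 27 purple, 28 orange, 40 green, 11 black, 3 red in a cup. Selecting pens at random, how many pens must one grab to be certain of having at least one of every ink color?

The hardest ink color to obtain is red: we could draw every other pen first — 135 − 3 = 132 pens — without a single red one.
The next draw must be red, so 132 + 1 = 133.

133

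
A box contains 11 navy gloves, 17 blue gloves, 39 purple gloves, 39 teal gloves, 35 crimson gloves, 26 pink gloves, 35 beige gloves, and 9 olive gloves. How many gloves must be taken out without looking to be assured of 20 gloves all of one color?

In the worst case we take at most 19 of each color, but all 11 navy, all 17 blue, and all 9 olive (fewer than 19), giving 11 + 17 + 19 + 19 + 19 + 19 + 19 + 9 = 132.
One more glove then forces some color to 20, so 132 + 1 = 133.

133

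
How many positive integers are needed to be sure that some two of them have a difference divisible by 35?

Use the pigeonhole principle on residue classes: two integers differ by a multiple of 35 exactly when they share a remainder mod 35.
There are 35 residue classes mod 35, so 35 integers can all lie in distinct classes.
One more integer must repeat a residue, giving a difference divisible by 35. So n = 35 + 1 = 36.

36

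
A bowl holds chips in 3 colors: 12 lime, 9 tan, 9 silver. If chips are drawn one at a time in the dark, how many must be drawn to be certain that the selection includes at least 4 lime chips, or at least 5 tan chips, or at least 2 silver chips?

The worst case stops just short of every target: 3 lime, 4 tan, 1 silver — 3 + 4 + 1 = 8 chips.
One more chip must push some color to its target, so 8 + 1 = 9.

9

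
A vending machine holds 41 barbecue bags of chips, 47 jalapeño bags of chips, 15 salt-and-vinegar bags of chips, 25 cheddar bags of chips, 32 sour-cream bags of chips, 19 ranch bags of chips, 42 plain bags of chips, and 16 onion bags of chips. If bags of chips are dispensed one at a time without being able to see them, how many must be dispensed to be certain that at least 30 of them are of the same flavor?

192

In the worst case we take at most 29 of each flavor, but all 15 salt-and-vinegar, all 25 cheddar, all 19 ranch, and all 16 onion (fewer than 29), giving 29 + 29 + 15 + 25 + 29 + 19 + 29 + 16 = 191.
One more bag of chips then forces some flavor to 30, so 191 + 1 = 192.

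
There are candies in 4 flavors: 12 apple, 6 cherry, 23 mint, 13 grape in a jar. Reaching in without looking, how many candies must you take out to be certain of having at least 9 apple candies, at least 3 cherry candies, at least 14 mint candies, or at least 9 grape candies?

The worst case stops just short of every target: 8 apple, 2 cherry, 13 mint, 8 grape — 8 + 2 + 13 + 8 = 31 candies.
One more candy must push some flavor to its target, so 31 + 1 = 32.

32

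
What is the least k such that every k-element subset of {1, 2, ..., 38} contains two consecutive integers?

Partition {1, …, 38} into 19 pairs: {1,2}, {3,4}, …, {37,38}.
Choosing 19 integers — say the 19 even numbers 2, 4, …, 38 — takes one from each pair and avoids the property.
Choosing 20 forces two into the same pair by pigeonhole, and those are consecutive. So 20.

20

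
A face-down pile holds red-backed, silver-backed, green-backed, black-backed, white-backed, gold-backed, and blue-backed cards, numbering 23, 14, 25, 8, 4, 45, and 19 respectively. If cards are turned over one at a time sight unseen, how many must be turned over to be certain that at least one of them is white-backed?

135

The worst case draws every non-white-backed card first: 23 + 14 + 25 + 8 + 45 + 19 = 134.
The next draw is then forced to be white-backed, giving 134 + 1 = 135.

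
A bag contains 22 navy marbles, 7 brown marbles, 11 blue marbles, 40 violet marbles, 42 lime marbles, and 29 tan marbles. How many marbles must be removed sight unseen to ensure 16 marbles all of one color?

79

In the worst case we take at most 15 of each color, but all 7 brown and all 11 blue (fewer than 15), giving 15 + 7 + 11 + 15 + 15 + 15 = 78.
One more marble then forces some color to 16, so 78 + 1 = 79.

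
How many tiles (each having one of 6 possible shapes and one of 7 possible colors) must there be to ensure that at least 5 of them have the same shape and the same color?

169

There are 6 × 7 = 42 (shape, color) combinations acting as pigeonholes.
With 42 × 4 = 168 tiles we could place exactly 4 in each, with no (shape, color) pair reaching 5.
One more forces some (shape, color) pair to hold 5, so 168 + 1 = 169.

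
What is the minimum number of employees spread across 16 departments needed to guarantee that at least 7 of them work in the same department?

97

There are 16 departments acting as pigeonholes.
With 16 × 6 = 96 employees we could place exactly 6 in each, with no class reaching 7.
One more forces some class to hold 7, so 96 + 1 = 97.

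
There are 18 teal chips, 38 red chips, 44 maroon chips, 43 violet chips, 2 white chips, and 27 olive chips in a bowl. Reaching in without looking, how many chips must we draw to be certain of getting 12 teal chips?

166

The worst case draws every non-teal chip first: 38 + 44 + 43 + 2 + 27 = 154.
The next 12 draws are then forced to be teal, giving 154 + 12 = 166.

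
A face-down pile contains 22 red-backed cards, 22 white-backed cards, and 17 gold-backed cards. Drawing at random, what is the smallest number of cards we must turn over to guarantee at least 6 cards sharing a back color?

16

The worst case takes 5 cards of each back color without reaching 6 of any: 3 × 5 = 15.
The next card must bring some back color to 6, so 15 + 1 = 16.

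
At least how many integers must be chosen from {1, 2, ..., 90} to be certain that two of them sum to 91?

46

Partition {1, …, 90} into 45 pairs: {1,90}, {2,89}, …, {45,46}.
Choosing 45 integers — say the integers 1 through 45 — takes one from each pair and avoids the property.
Choosing 46 forces two into the same pair by pigeonhole, and those sum to 91. So 46.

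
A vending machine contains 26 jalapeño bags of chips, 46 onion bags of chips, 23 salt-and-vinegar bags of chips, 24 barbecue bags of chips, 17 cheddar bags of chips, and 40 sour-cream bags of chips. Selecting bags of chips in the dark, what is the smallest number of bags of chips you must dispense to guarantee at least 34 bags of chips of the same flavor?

In the worst case we take at most 33 of each flavor, but all 26 jalapeño, all 23 salt-and-vinegar, all 24 barbecue, and all 17 cheddar (fewer than 33), giving 26 + 33 + 23 + 24 + 17 + 33 = 156.
One more bag of chips then forces some flavor to 34, so 156 + 1 = 157.

157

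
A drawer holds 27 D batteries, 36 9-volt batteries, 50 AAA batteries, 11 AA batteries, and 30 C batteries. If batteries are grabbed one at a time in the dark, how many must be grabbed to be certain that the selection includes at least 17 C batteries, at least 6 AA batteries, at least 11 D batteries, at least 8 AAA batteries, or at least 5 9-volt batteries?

43

Each of the 5 types has its own threshold; avoid all of them simultaneously.
The worst case stops just short of every target: 10 D, 4 9-volt, 7 AAA, 5 AA, 16 C — 10 + 4 + 7 + 5 + 16 = 42 batteries.
One more battery must push some type to its target, so 42 + 1 = 43.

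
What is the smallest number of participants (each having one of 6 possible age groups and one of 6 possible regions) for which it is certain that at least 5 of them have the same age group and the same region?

145

There are 6 × 6 = 36 (age group, region) combinations acting as pigeonholes.
With 36 × 4 = 144 participants we could place exactly 4 in each, with no (age group, region) pair reaching 5.
One more forces some (age group, region) pair to hold 5, so 144 + 1 = 145.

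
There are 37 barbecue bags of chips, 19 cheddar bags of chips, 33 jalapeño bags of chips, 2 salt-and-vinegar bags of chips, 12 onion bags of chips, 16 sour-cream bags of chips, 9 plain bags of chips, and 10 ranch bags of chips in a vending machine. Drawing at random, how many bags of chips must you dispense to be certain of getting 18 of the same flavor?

In the worst case we take at most 17 of each flavor, but all 2 salt-and-vinegar, all 12 onion, all 16 sour-cream, all 9 plain, and all 10 ranch (fewer than 17), giving 17 + 17 + 17 + 2 + 12 + 16 + 9 + 10 = 100.
One more bag of chips then forces some flavor to 18, so 100 + 1 = 101.

101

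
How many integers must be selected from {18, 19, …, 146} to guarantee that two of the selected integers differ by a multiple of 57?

Group the integers by remainder mod 57; there are 57 residue classes, each nonempty in this range.
Choosing one from each class (57 integers) avoids any shared remainder.
One more choice must repeat a class, so two differ by a multiple of 57. Hence 57 + 1 = 58.

58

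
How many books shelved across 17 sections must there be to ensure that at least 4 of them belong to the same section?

There are 17 sections acting as pigeonholes.
With 17 × 3 = 51 books we could place exactly 3 in each, with no class reaching 4.
One more forces some class to hold 4, so 51 + 1 = 52.

52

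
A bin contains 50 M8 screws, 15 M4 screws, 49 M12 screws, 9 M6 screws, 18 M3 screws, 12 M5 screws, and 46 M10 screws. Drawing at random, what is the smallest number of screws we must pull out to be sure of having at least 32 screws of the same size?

148

In the worst case we take at most 31 of each size, but all 15 M4, all 9 M6, all 18 M3, and all 12 M5 (fewer than 31), giving 31 + 15 + 31 + 9 + 18 + 12 + 31 = 147.
One more screw then forces some size to 32, so 147 + 1 = 148.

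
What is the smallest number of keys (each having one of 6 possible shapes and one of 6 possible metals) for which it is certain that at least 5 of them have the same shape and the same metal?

There are 6 × 6 = 36 (shape, metal) combinations acting as pigeonholes.
With 36 × 4 = 144 keys we could place exactly 4 in each, with no (shape, metal) pair reaching 5.
One more forces some (shape, metal) pair to hold 5, so 144 + 1 = 145.

145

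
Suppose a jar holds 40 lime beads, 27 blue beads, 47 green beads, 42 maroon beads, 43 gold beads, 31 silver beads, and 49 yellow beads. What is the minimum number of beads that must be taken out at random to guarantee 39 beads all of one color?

249

Treat the 7 colors as pigeonholes.
In the worst case we take at most 38 of each color, but all 27 blue and all 31 silver (fewer than 38), giving 38 + 27 + 38 + 38 + 38 + 31 + 38 = 248.
One more bead then forces some color to 39, so 248 + 1 = 249.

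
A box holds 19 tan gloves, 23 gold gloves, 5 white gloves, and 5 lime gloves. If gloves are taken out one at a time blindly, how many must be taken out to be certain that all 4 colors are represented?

The hardest color to obtain is white: we could draw every other glove first — 52 − 5 = 47 gloves — without a single white one.
The next draw must be white, so 47 + 1 = 48.

48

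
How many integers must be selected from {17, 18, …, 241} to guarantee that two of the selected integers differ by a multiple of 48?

49

Group the integers by remainder mod 48; there are 48 residue classes, each nonempty in this range.
Choosing one from each class (48 integers) avoids any shared remainder.
One more choice must repeat a class, so two differ by a multiple of 48. Hence 48 + 1 = 49.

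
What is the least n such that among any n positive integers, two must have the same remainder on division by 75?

Use the pigeonhole principle on residue classes: two integers differ by a multiple of 75 exactly when they share a remainder mod 75.
There are 75 residue classes mod 75, so 75 integers can all lie in distinct classes.
One more integer must repeat a residue, giving a difference divisible by 75. So n = 75 + 1 = 76.

76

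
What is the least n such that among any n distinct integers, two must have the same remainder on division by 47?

Two integers differ by a multiple of 47 exactly when they share a remainder mod 47.
There are 47 residue classes mod 47, so 47 integers can all lie in distinct classes.
One more integer must repeat a residue, giving a difference divisible by 47. So n = 47 + 1 = 48.

48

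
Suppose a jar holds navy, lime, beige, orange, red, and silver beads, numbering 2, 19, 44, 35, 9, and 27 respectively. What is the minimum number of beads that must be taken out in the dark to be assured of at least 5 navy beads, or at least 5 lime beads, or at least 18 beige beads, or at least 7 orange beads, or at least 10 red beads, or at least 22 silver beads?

The worst case stops just short of every target: all 2 navy, 4 lime, 17 beige, 6 orange, 9 red, 21 silver — 2 + 4 + 17 + 6 + 9 + 21 = 59 beads.
One more bead must push some color to its target, so 59 + 1 = 60.

60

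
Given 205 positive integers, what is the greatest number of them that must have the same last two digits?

3

There are 100 possible two-digit endings, which serve as the pigeonholes.
If each of the 100 possible two-digit endings held at most 2, the total would be at most 100 × 2 = 200 < 205, a contradiction.
So at least one holds ⌈205/100⌉ = 3.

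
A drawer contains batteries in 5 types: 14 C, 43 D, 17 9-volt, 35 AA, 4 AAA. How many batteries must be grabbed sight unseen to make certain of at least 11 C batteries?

110

To avoid C batteries as long as possible, exhaust the other 4 types first.
The worst case draws every non-C battery first: 43 + 17 + 35 + 4 = 99.
The next 11 draws are then forced to be C, giving 99 + 11 = 110.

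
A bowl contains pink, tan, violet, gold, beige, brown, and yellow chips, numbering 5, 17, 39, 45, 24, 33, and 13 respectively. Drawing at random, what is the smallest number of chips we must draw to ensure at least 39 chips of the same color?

In the worst case we take at most 38 of each color, but all 5 pink, all 17 tan, all 24 beige, all 33 brown, and all 13 yellow (fewer than 38), giving 5 + 17 + 38 + 38 + 24 + 33 + 13 = 168.
One more chip then forces some color to 39, so 168 + 1 = 169.

169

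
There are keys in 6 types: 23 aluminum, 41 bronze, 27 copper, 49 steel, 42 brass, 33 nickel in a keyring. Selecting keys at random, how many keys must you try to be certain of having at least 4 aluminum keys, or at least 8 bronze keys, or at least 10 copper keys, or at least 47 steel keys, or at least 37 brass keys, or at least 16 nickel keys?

The worst case stops just short of every target: 3 aluminum, 7 bronze, 9 copper, 46 steel, 36 brass, 15 nickel — 3 + 7 + 9 + 46 + 36 + 15 = 116 keys.
One more key must push some type to its target, so 116 + 1 = 117.

117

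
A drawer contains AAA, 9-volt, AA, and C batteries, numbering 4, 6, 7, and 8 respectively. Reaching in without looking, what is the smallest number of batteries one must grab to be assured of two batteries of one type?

5

Treat the 4 types as pigeonholes.
The worst case takes 1 battery of each type without reaching 2 of any: 4 × 1 = 4.
The next battery must bring some type to 2, so 4 + 1 = 5.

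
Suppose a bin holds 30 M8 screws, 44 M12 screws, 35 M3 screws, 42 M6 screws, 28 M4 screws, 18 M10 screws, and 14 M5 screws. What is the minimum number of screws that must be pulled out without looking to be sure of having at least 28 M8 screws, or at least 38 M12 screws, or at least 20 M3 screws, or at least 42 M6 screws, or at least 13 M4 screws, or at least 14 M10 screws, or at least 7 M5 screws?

Each of the 7 sizes has its own threshold; avoid all of them simultaneously.
The worst case stops just short of every target: 27 M8, 37 M12, 19 M3, 41 M6, 12 M4, 13 M10, 6 M5 — 27 + 37 + 19 + 41 + 12 + 13 + 6 = 155 screws.
One more screw must push some size to its target, so 155 + 1 = 156.

156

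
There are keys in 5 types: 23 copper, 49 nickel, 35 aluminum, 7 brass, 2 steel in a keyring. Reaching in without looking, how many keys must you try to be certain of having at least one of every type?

The hardest type to obtain is steel: we could draw every other key first — 116 − 2 = 114 keys — without a single steel one.
The next draw must be steel, so 114 + 1 = 115.

115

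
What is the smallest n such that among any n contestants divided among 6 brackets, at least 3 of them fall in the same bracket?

13

There are 6 brackets acting as pigeonholes.
With 6 × 2 = 12 contestants we could place exactly 2 in each, with no class reaching 3.
One more forces some class to hold 3, so 12 + 1 = 13.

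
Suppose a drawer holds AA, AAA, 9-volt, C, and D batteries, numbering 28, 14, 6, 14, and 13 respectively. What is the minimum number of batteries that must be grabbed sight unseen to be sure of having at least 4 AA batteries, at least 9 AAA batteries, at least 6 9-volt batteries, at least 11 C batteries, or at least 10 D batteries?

The worst case stops just short of every target: 3 AA, 8 AAA, 5 9-volt, 10 C, 9 D — 3 + 8 + 5 + 10 + 9 = 35 batteries.
One more battery must push some type to its target, so 35 + 1 = 36.

36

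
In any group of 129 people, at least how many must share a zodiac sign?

11

There are 12 zodiac signs, which serve as the pigeonholes.
If each of the 12 zodiac signs held at most 10, the total would be at most 12 × 10 = 120 < 129, a contradiction.
So at least one holds ⌈129/12⌉ = 11.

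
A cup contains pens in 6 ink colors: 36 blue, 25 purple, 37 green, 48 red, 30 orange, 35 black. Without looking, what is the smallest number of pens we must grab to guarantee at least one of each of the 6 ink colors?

The hardest ink color to obtain is purple: we could draw every other pen first — 211 − 25 = 186 pens — without a single purple one.
The next draw must be purple, so 186 + 1 = 187.

187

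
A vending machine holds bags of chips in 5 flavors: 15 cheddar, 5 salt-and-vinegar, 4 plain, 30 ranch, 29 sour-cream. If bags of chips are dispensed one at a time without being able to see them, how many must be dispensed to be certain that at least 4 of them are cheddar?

72

The worst case draws every non-cheddar bag of chips first: 5 + 4 + 30 + 29 = 68.
The next 4 draws are then forced to be cheddar, giving 68 + 4 = 72.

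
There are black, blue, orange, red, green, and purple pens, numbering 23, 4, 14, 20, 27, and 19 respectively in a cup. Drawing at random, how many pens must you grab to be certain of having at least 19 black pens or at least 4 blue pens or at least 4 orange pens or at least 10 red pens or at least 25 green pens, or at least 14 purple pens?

The worst case stops just short of every target: 18 black, 3 blue, 3 orange, 9 red, 24 green, 13 purple — 18 + 3 + 3 + 9 + 24 + 13 = 70 pens.
One more pen must push some ink color to its target, so 70 + 1 = 71.

71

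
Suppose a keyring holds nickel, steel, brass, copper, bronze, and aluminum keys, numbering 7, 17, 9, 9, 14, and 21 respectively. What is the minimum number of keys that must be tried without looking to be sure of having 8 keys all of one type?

43

The worst case takes 7 keys of each type without reaching 8 of any: 6 × 7 = 42.
The next key must bring some type to 8, so 42 + 1 = 43.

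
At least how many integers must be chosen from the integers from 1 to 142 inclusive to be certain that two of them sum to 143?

72

Partition {1, …, 142} into 71 pairs: {1,142}, {2,141}, …, {71,72}.
Choosing 71 integers — say the integers 1 through 71 — takes one from each pair and avoids the property.
Choosing 72 forces two into the same pair by pigeonhole, and those sum to 143. So 72.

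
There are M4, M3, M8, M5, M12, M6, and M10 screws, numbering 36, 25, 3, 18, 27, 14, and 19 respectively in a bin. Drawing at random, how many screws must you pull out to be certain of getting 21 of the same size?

115

In the worst case we take at most 20 of each size, but all 3 M8, all 18 M5, all 14 M6, and all 19 M10 (fewer than 20), giving 20 + 20 + 3 + 18 + 20 + 14 + 19 = 114.
One more screw then forces some size to 21, so 114 + 1 = 115.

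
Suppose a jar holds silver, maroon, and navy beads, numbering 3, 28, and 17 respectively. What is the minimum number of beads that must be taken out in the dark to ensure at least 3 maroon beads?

To avoid maroon beads as long as possible, exhaust the other 2 colors first.
The worst case draws every non-maroon bead first: 3 + 17 = 20.
The next 3 draws are then forced to be maroon, giving 20 + 3 = 23.

23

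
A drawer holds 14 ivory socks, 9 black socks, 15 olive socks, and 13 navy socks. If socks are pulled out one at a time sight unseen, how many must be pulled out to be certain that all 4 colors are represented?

The hardest color to obtain is black: we could draw every other sock first — 51 − 9 = 42 socks — without a single black one.
The next draw must be black, so 42 + 1 = 43.

43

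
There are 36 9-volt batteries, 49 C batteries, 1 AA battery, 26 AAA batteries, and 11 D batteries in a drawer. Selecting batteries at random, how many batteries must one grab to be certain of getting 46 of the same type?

In the worst case we take at most 45 of each type, but all 36 9-volt, all 1 AA, all 26 AAA, and all 11 D (fewer than 45), giving 36 + 45 + 1 + 26 + 11 = 119.
One more battery then forces some type to 46, so 119 + 1 = 120.

120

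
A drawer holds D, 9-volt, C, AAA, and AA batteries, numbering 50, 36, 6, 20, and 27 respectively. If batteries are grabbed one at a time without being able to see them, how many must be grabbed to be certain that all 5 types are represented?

The hardest type to obtain is C: we could draw every other battery first — 139 − 6 = 133 batteries — without a single C one.
The next draw must be C, so 133 + 1 = 134.

134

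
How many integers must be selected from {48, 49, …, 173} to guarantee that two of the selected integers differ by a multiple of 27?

28

Group the integers by remainder mod 27; there are 27 residue classes, each nonempty in this range.
Choosing one from each class (27 integers) avoids any shared remainder.
One more choice must repeat a class, so two differ by a multiple of 27. Hence 27 + 1 = 28.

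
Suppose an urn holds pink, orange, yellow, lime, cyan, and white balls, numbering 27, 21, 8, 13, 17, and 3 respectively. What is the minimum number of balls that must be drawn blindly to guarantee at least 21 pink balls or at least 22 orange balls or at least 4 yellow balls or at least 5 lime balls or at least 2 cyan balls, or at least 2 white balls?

Each of the 6 colors has its own threshold; avoid all of them simultaneously.
The worst case stops just short of every target: 20 pink, 21 orange, 3 yellow, 4 lime, 1 cyan, 1 white — 20 + 21 + 3 + 4 + 1 + 1 = 50 balls.
One more ball must push some color to its target, so 50 + 1 = 51.

51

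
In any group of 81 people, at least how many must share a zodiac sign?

If each of the 12 zodiac signs held at most 6, the total would be at most 12 × 6 = 72 < 81, a contradiction.
So at least one holds ⌈81/12⌉ = 7.

7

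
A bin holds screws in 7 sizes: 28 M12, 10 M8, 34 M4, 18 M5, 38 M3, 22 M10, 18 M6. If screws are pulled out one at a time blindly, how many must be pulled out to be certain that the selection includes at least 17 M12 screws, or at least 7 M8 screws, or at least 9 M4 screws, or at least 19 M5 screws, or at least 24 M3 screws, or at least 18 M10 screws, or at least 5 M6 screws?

Each of the 7 sizes has its own threshold; avoid all of them simultaneously.
The worst case stops just short of every target: 16 M12, 6 M8, 8 M4, 18 M5, 23 M3, 17 M10, 4 M6 — 16 + 6 + 8 + 18 + 23 + 17 + 4 = 92 screws.
One more screw must push some size to its target, so 92 + 1 = 93.

93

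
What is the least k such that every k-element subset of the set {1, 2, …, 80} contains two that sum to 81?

41

Partition {1, …, 80} into 40 pairs: {1,80}, {2,79}, …, {40,41}.
Choosing 40 integers — say the integers 1 through 40 — takes one from each pair and avoids the property.
Choosing 41 forces two into the same pair by pigeonhole, and those sum to 81. So 41.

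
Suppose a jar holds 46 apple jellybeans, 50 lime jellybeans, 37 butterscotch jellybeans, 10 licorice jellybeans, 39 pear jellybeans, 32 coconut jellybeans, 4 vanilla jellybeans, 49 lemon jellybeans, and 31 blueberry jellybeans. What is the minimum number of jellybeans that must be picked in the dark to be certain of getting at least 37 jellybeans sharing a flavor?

In the worst case we take at most 36 of each flavor, but all 10 licorice, all 32 coconut, all 4 vanilla, and all 31 blueberry (fewer than 36), giving 36 + 36 + 36 + 10 + 36 + 32 + 4 + 36 + 31 = 257.
One more jellybean then forces some flavor to 37, so 257 + 1 = 258.

258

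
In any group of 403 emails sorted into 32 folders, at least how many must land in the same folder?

The 403 emails fall into 32 folders.
If each of the 32 folders held at most 12, the total would be at most 32 × 12 = 384 < 403, a contradiction.
So at least one holds ⌈403/32⌉ = 13.

13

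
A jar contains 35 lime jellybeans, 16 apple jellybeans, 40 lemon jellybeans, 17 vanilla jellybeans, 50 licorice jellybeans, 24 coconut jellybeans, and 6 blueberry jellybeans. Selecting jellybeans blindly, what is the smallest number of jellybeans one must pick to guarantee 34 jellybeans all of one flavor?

Treat the 7 flavors as pigeonholes.
In the worst case we take at most 33 of each flavor, but all 16 apple, all 17 vanilla, all 24 coconut, and all 6 blueberry (fewer than 33), giving 33 + 16 + 33 + 17 + 33 + 24 + 6 = 162.
One more jellybean then forces some flavor to 34, so 162 + 1 = 163.

163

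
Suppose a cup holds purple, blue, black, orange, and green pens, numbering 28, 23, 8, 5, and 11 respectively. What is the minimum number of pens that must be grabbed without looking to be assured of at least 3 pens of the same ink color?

11

Treat the 5 ink colors as pigeonholes.
The worst case takes 2 pens of each ink color without reaching 3 of any: 5 × 2 = 10.
The next pen must bring some ink color to 3, so 10 + 1 = 11.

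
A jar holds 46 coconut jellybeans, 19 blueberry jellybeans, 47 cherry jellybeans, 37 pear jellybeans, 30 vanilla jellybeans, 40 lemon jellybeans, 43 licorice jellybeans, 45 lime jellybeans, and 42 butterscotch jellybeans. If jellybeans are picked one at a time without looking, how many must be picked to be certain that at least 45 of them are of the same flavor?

344

Treat the 9 flavors as pigeonholes.
In the worst case we take at most 44 of each flavor, but all 19 blueberry, all 37 pear, all 30 vanilla, all 40 lemon, all 43 licorice, and all 42 butterscotch (fewer than 44), giving 44 + 19 + 44 + 37 + 30 + 40 + 43 + 44 + 42 = 343.
One more jellybean then forces some flavor to 45, so 343 + 1 = 344.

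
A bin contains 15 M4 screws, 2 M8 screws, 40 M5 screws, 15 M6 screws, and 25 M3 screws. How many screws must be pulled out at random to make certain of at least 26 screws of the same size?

83

Treat the 5 sizes as pigeonholes.
In the worst case we take at most 25 of each size, but all 15 M4, all 2 M8, and all 15 M6 (fewer than 25), giving 15 + 2 + 25 + 15 + 25 = 82.
One more screw then forces some size to 26, so 82 + 1 = 83.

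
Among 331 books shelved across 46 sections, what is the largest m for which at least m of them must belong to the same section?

The 331 books fall into 46 sections.
If each of the 46 sections held at most 7, the total would be at most 46 × 7 = 322 < 331, a contradiction.
So at least one holds ⌈331/46⌉ = 8.

8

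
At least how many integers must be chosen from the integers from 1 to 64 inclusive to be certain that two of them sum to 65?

33

Partition {1, …, 64} into 32 pairs: {1,64}, {2,63}, …, {32,33}.
Choosing 32 integers — say the integers 1 through 32 — takes one from each pair and avoids the property.
Choosing 33 forces two into the same pair by pigeonhole, and those sum to 65. So 33.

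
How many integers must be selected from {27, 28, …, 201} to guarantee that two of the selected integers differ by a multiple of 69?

Use the pigeonhole principle on residue classes: group the integers by remainder mod 69; there are 69 residue classes, each nonempty in this range.
Choosing one from each class (69 integers) avoids any shared remainder.
One more choice must repeat a class, so two differ by a multiple of 69. Hence 69 + 1 = 70.

70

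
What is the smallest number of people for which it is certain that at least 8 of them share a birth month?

85

There are 12 months of the year acting as pigeonholes.
With 12 × 7 = 84 people we could place exactly 7 in each, with no class reaching 8.
One more forces some class to hold 8, so 84 + 1 = 85.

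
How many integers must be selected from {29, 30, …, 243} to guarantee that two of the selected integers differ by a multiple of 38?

39

Use the pigeonhole principle on residue classes: group the integers by remainder mod 38; there are 38 residue classes, each nonempty in this range.
Choosing one from each class (38 integers) avoids any shared remainder.
One more choice must repeat a class, so two differ by a multiple of 38. Hence 38 + 1 = 39.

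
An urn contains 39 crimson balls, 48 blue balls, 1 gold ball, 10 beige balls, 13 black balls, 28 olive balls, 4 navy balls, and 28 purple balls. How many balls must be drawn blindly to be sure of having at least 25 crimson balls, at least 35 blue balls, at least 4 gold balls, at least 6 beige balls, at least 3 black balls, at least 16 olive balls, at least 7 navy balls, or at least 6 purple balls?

The worst case stops just short of every target: 24 crimson, 34 blue, all 1 gold, 5 beige, 2 black, 15 olive, all 4 navy, 5 purple — 24 + 34 + 1 + 5 + 2 + 15 + 4 + 5 = 90 balls.
One more ball must push some color to its target, so 90 + 1 = 91.

91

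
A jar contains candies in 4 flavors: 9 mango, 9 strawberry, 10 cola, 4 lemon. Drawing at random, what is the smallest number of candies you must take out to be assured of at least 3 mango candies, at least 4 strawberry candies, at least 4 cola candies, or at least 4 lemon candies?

Each of the 4 flavors has its own threshold; avoid all of them simultaneously.
The worst case stops just short of every target: 2 mango, 3 strawberry, 3 cola, 3 lemon — 2 + 3 + 3 + 3 = 11 candies.
One more candy must push some flavor to its target, so 11 + 1 = 12.

12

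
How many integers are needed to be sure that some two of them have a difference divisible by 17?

18

Two integers differ by a multiple of 17 exactly when they share a remainder mod 17.
There are 17 residue classes mod 17, so 17 integers can all lie in distinct classes.
One more integer must repeat a residue, giving a difference divisible by 17. So n = 17 + 1 = 18.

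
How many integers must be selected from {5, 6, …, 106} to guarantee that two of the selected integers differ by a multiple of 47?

Use the pigeonhole principle on residue classes: group the integers by remainder mod 47; there are 47 residue classes, each nonempty in this range.
Choosing one from each class (47 integers) avoids any shared remainder.
One more choice must repeat a class, so two differ by a multiple of 47. Hence 47 + 1 = 48.

48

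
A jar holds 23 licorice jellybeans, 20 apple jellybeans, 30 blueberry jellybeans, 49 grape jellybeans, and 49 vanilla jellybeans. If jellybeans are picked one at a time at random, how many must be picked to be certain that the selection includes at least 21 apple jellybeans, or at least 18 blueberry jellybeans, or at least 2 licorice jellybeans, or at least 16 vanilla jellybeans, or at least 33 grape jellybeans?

The worst case stops just short of every target: 1 licorice, 20 apple, 17 blueberry, 32 grape, 15 vanilla — 1 + 20 + 17 + 32 + 15 = 85 jellybeans.
One more jellybean must push some flavor to its target, so 85 + 1 = 86.

86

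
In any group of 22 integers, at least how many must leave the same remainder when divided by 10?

3

The 22 integers fall into 10 residue classes modulo 10.
If each of the 10 residue classes modulo 10 held at most 2, the total would be at most 10 × 2 = 20 < 22, a contradiction.
So at least one holds ⌈22/10⌉ = 3.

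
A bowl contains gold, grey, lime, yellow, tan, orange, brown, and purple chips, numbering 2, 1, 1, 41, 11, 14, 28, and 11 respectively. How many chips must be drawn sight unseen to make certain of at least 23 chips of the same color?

Treat the 8 colors as pigeonholes.
In the worst case we take at most 22 of each color, but all 2 gold, all 1 grey, all 1 lime, all 11 tan, all 14 orange, and all 11 purple (fewer than 22), giving 2 + 1 + 1 + 22 + 11 + 14 + 22 + 11 = 84.
One more chip then forces some color to 23, so 84 + 1 = 85.

85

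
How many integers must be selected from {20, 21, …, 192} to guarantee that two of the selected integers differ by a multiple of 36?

Use the pigeonhole principle on residue classes: group the integers by remainder mod 36; there are 36 residue classes, each nonempty in this range.
Choosing one from each class (36 integers) avoids any shared remainder.
One more choice must repeat a class, so two differ by a multiple of 36. Hence 36 + 1 = 37.

37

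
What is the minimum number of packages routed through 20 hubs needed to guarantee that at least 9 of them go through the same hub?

161

There are 20 hubs acting as pigeonholes.
With 20 × 8 = 160 packages we could place exactly 8 in each, with no class reaching 9.
One more forces some class to hold 9, so 160 + 1 = 161.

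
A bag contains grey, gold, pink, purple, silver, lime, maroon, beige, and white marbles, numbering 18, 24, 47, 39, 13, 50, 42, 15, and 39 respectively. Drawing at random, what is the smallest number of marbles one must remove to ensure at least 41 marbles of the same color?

269

Treat the 9 colors as pigeonholes.
In the worst case we take at most 40 of each color, but all 18 grey, all 24 gold, all 39 purple, all 13 silver, all 15 beige, and all 39 white (fewer than 40), giving 18 + 24 + 40 + 39 + 13 + 40 + 40 + 15 + 39 = 268.
One more marble then forces some color to 41, so 268 + 1 = 269.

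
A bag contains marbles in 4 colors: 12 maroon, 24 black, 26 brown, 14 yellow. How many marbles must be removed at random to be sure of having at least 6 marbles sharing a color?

21

The worst case takes 5 marbles of each color without reaching 6 of any: 4 × 5 = 20.
The next marble must bring some color to 6, so 20 + 1 = 21.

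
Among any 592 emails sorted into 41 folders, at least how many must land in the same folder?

The 592 emails fall into 41 folders.
If each of the 41 folders held at most 14, the total would be at most 41 × 14 = 574 < 592, a contradiction.
So at least one holds ⌈592/41⌉ = 15.

15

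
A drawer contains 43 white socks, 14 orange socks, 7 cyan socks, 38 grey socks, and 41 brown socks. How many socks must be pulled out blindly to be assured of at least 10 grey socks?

To avoid grey socks as long as possible, exhaust the other 4 colors first.
The worst case draws every non-grey sock first: 43 + 14 + 7 + 41 = 105.
The next 10 draws are then forced to be grey, giving 105 + 10 = 115.

115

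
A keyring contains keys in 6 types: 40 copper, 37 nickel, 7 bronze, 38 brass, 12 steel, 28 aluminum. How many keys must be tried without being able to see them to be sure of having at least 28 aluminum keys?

162

The worst case draws every non-aluminum key first: 40 + 37 + 7 + 38 + 12 = 134.
The next 28 draws are then forced to be aluminum, giving 134 + 28 = 162.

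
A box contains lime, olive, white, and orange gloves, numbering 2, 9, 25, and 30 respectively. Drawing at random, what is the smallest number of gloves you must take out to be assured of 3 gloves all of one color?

The worst case takes 2 gloves of each color without reaching 3 of any: 4 × 2 = 8.
The next glove must bring some color to 3, so 8 + 1 = 9.

9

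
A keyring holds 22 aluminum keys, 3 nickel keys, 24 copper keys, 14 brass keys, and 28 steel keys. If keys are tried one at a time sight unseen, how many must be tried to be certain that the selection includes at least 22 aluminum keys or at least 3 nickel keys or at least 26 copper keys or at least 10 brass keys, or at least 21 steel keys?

The worst case stops just short of every target: 21 aluminum, 2 nickel, all 24 copper, 9 brass, 20 steel — 21 + 2 + 24 + 9 + 20 = 76 keys.
One more key must push some type to its target, so 76 + 1 = 77.

77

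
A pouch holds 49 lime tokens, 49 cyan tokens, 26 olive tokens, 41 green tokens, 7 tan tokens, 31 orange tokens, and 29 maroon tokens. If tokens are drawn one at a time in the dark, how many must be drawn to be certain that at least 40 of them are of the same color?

211

In the worst case we take at most 39 of each color, but all 26 olive, all 7 tan, all 31 orange, and all 29 maroon (fewer than 39), giving 39 + 39 + 26 + 39 + 7 + 31 + 29 = 210.
One more token then forces some color to 40, so 210 + 1 = 211.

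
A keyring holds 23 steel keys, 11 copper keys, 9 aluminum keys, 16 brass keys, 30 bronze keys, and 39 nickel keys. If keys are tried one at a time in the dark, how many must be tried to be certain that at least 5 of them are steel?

110

The worst case draws every non-steel key first: 11 + 9 + 16 + 30 + 39 = 105.
The next 5 draws are then forced to be steel, giving 105 + 5 = 110.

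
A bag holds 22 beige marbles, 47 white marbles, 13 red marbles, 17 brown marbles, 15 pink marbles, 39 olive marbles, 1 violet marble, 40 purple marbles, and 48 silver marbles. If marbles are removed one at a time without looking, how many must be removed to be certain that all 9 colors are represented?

242

The hardest color to obtain is violet: we could draw every other marble first — 242 − 1 = 241 marbles — without a single violet one.
The next draw must be violet, so 241 + 1 = 242.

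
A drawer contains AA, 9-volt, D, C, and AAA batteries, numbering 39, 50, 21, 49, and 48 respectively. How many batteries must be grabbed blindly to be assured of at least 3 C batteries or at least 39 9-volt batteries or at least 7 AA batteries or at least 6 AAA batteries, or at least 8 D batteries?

The worst case stops just short of every target: 6 AA, 38 9-volt, 7 D, 2 C, 5 AAA — 6 + 38 + 7 + 2 + 5 = 58 batteries.
One more battery must push some type to its target, so 58 + 1 = 59.

59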